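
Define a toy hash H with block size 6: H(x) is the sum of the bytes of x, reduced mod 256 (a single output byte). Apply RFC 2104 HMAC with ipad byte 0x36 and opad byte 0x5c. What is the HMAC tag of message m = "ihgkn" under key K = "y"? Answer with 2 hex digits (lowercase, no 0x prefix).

5f

Key "y" = 79 is 1 byte ≤ B = 6; zero-pad to 6 bytes: K' = 79 00 00 00 00 00.
K' ⊕ ipad = 4f 36 36 36 36 36.  K' ⊕ opad = 25 5c 5c 5c 5c 5c.
Inner input = (K'⊕ipad) ∥ m = 4f 36 36 36 36 36 ∥ 69 68 67 6b 6e.
Inner hash: sum = 79+54+54+54+54+54+105+104+103+107+110 = 878; mod 256 = 110 → 6e.
Outer input = (K'⊕opad) ∥ inner = 25 5c 5c 5c 5c 5c ∥ 6e.
Outer hash (tag): sum = 37+92+92+92+92+92+110 = 607; mod 256 = 95 → 5f.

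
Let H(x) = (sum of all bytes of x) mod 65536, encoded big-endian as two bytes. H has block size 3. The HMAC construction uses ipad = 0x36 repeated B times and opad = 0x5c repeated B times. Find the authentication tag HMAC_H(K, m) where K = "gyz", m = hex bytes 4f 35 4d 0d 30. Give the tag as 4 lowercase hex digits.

0181

Key "gyz" = 67 79 7a is exactly B = 3 bytes: K' = 67 79 7a.
K' ⊕ ipad = 51 4f 4c.  K' ⊕ opad = 3b 25 26.
Inner input = (K'⊕ipad) ∥ m = 51 4f 4c ∥ 4f 35 4d 0d 30.
Inner hash: sum = 81+79+76+79+53+77+13+48 = 506 → 01 fa.
Outer input = (K'⊕opad) ∥ inner = 3b 25 26 ∥ 01 fa.
Outer hash (tag): sum = 59+37+38+1+250 = 385 → 01 81.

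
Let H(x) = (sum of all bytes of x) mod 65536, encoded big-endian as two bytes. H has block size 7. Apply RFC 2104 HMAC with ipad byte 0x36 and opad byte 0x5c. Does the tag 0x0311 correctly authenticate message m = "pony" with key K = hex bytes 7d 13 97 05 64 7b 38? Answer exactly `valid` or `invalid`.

valid

Key hex bytes 7d 13 97 05 64 7b 38 is exactly B = 7 bytes: K' = 7d 13 97 05 64 7b 38.
K' ⊕ ipad = 4b 25 a1 33 52 4d 0e; K' ⊕ opad = 21 4f cb 59 38 27 64.
Inner hash: sum = 75+37+161+51+82+77+14+112+111+110+121 = 951 → 03 b7.
Outer hash (recomputed tag): sum = 33+79+203+89+56+39+100+3+183 = 785 → 03 11.
Recomputed tag = 0311; claimed = 0311 → match.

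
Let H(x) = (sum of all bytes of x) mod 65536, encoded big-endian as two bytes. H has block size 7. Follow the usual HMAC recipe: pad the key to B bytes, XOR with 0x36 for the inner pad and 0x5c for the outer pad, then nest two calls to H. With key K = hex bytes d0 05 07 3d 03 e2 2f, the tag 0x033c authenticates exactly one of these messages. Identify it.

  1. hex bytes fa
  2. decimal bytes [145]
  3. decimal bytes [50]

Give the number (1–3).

2

Key hex bytes d0 05 07 3d 03 e2 2f is exactly B = 7 bytes: K' = d0 05 07 3d 03 e2 2f.
K' ⊕ ipad = e6 33 31 0b 35 d4 19; K' ⊕ opad = 8c 59 5b 61 5f be 73.
m1: inner = H(e6 33 31 0b 35 d4 19 fa) = 03 71; tag = H(8c 59 5b 61 5f be 73 03 71) = 03a5
m2: inner = H(e6 33 31 0b 35 d4 19 91) = 03 08; tag = H(8c 59 5b 61 5f be 73 03 08) = 033c ← matches
m3: inner = H(e6 33 31 0b 35 d4 19 32) = 02 a9; tag = H(8c 59 5b 61 5f be 73 02 a9) = 03dc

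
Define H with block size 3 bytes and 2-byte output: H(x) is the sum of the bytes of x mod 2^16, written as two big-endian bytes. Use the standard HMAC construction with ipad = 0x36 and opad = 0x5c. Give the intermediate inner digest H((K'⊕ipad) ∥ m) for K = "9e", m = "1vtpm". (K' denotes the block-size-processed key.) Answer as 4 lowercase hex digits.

0290

Key "9e" = 39 65 is 2 bytes ≤ B = 3; zero-pad to 3 bytes: K' = 39 65 00.
K' ⊕ ipad = 0f 53 36.
Inner input = 0f 53 36 ∥ 31 76 74 70 6d.
Inner hash: sum = 15+83+54+49+118+116+112+109 = 656 → 02 90.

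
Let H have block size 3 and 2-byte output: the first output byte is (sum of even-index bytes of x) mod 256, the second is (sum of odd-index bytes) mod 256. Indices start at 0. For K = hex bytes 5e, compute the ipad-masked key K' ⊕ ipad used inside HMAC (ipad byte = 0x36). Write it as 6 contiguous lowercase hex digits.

Key hex bytes 5e is 1 byte ≤ B = 3; zero-pad to 3 bytes: K' = 5e 00 00.
XOR each byte with 0x36: 5e⊕36=68, 00⊕36=36, 00⊕36=36.

683636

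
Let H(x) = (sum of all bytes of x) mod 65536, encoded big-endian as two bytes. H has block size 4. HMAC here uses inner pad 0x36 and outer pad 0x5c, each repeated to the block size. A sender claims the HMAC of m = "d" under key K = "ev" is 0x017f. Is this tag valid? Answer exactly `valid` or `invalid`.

valid

Key "ev" = 65 76 is 2 bytes ≤ B = 4; zero-pad to 4 bytes: K' = 65 76 00 00.
K' ⊕ ipad = 53 40 36 36; K' ⊕ opad = 39 2a 5c 5c.
Inner hash: sum = 83+64+54+54+100 = 355 → 01 63.
Outer hash (recomputed tag): sum = 57+42+92+92+1+99 = 383 → 01 7f.
Recomputed tag = 017f; claimed = 017f → match.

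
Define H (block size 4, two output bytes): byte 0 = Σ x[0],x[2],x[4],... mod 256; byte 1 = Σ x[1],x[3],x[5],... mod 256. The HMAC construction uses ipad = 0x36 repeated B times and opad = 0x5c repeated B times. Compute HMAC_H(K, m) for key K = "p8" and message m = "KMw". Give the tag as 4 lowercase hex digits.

Key "p8" = 70 38 is 2 bytes ≤ B = 4; zero-pad to 4 bytes: K' = 70 38 00 00.
K' ⊕ ipad = 46 0e 36 36.  K' ⊕ opad = 2c 64 5c 5c.
Inner input = (K'⊕ipad) ∥ m = 46 0e 36 36 ∥ 4b 4d 77.
Inner hash: even-index sum = 318 mod 256 = 62; odd-index sum = 145 mod 256 = 145 → 3e 91.
Outer input = (K'⊕opad) ∥ inner = 2c 64 5c 5c ∥ 3e 91.
Outer hash (tag): even-index sum = 198 mod 256 = 198; odd-index sum = 337 mod 256 = 81 → c6 51.

c651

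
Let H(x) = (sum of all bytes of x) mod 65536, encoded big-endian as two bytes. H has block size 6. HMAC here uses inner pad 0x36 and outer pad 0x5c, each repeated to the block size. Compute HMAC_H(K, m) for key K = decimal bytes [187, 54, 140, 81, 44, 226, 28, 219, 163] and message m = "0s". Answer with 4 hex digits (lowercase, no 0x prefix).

Key decimal bytes [187, 54, 140, 81, 44, 226, 28, 219, 163] = bb 36 8c 51 2c e2 1c db a3 is 9 bytes > B = 6, so hash it first: H(key) = 04 76, then zero-pad to 6 bytes: K' = 04 76 00 00 00 00.
K' ⊕ ipad = 32 40 36 36 36 36.  K' ⊕ opad = 58 2a 5c 5c 5c 5c.
Inner input = (K'⊕ipad) ∥ m = 32 40 36 36 36 36 ∥ 30 73.
Inner hash: sum = 50+64+54+54+54+54+48+115 = 493 → 01 ed.
Outer input = (K'⊕opad) ∥ inner = 58 2a 5c 5c 5c 5c ∥ 01 ed.
Outer hash (tag): sum = 88+42+92+92+92+92+1+237 = 736 → 02 e0.

02e0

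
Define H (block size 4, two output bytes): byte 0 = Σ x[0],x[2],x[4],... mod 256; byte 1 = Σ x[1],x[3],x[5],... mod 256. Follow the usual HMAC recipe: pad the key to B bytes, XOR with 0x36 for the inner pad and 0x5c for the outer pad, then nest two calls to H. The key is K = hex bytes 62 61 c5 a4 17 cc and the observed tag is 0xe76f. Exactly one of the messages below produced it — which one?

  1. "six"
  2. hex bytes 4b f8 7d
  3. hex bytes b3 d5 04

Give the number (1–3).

Key hex bytes 62 61 c5 a4 17 cc is 6 bytes > B = 4, so hash it first: H(key) = 3e d1, then zero-pad to 4 bytes: K' = 3e d1 00 00.
K' ⊕ ipad = 08 e7 36 36; K' ⊕ opad = 62 8d 5c 5c.
m1: inner = H(08 e7 36 36 73 69 78) = 29 86; tag = H(62 8d 5c 5c 29 86) = e76f ← matches
m2: inner = H(08 e7 36 36 4b f8 7d) = 06 15; tag = H(62 8d 5c 5c 06 15) = c4fe
m3: inner = H(08 e7 36 36 b3 d5 04) = f5 f2; tag = H(62 8d 5c 5c f5 f2) = b3db

1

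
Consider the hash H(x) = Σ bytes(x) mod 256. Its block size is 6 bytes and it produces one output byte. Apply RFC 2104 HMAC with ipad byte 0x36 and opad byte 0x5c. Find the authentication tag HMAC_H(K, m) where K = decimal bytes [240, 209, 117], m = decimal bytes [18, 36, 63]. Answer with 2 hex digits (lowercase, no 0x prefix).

Key decimal bytes [240, 209, 117] = f0 d1 75 is 3 bytes ≤ B = 6; zero-pad to 6 bytes: K' = f0 d1 75 00 00 00.
K' ⊕ ipad = c6 e7 43 36 36 36.  K' ⊕ opad = ac 8d 29 5c 5c 5c.
Inner input = (K'⊕ipad) ∥ m = c6 e7 43 36 36 36 ∥ 12 24 3f.
Inner hash: sum = 198+231+67+54+54+54+18+36+63 = 775; mod 256 = 7 → 07.
Outer input = (K'⊕opad) ∥ inner = ac 8d 29 5c 5c 5c ∥ 07.
Outer hash (tag): sum = 172+141+41+92+92+92+7 = 637; mod 256 = 125 → 7d.

7d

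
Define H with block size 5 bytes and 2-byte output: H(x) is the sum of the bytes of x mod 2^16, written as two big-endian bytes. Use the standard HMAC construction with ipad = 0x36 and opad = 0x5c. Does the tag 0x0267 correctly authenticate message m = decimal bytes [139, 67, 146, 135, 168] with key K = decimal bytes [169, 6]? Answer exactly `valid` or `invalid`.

valid

Key decimal bytes [169, 6] = a9 06 is 2 bytes ≤ B = 5; zero-pad to 5 bytes: K' = a9 06 00 00 00.
K' ⊕ ipad = 9f 30 36 36 36; K' ⊕ opad = f5 5a 5c 5c 5c.
Inner hash: sum = 159+48+54+54+54+139+67+146+135+168 = 1024 → 04 00.
Outer hash (recomputed tag): sum = 245+90+92+92+92+4+0 = 615 → 02 67.
Recomputed tag = 0267; claimed = 0267 → match.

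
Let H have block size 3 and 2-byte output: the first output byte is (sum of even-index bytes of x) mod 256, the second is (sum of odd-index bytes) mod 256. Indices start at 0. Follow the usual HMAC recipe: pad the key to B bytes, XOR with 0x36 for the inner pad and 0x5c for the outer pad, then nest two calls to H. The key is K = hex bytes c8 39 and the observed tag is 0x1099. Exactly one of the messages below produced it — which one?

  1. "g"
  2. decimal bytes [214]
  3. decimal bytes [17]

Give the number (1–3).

3

Key hex bytes c8 39 is 2 bytes ≤ B = 3; zero-pad to 3 bytes: K' = c8 39 00.
K' ⊕ ipad = fe 0f 36; K' ⊕ opad = 94 65 5c.
m1: inner = H(fe 0f 36 67) = 34 76; tag = H(94 65 5c 34 76) = 6699
m2: inner = H(fe 0f 36 d6) = 34 e5; tag = H(94 65 5c 34 e5) = d599
m3: inner = H(fe 0f 36 11) = 34 20; tag = H(94 65 5c 34 20) = 1099 ← matches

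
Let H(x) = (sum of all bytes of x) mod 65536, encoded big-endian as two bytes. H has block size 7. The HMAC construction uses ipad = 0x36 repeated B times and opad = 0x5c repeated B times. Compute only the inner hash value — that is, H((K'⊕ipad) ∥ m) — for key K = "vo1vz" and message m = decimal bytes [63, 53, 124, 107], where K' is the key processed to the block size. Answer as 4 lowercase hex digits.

02f3

Key "vo1vz" = 76 6f 31 76 7a is 5 bytes ≤ B = 7; zero-pad to 7 bytes: K' = 76 6f 31 76 7a 00 00.
K' ⊕ ipad = 40 59 07 40 4c 36 36.
Inner input = 40 59 07 40 4c 36 36 ∥ 3f 35 7c 6b.
Inner hash: sum = 64+89+7+64+76+54+54+63+53+124+107 = 755 → 02 f3.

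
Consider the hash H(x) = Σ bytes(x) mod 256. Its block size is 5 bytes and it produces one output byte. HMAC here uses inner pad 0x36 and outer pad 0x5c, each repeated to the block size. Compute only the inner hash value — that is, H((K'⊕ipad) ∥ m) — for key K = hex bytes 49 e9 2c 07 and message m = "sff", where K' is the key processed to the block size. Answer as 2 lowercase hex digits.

Key hex bytes 49 e9 2c 07 is 4 bytes ≤ B = 5; zero-pad to 5 bytes: K' = 49 e9 2c 07 00.
K' ⊕ ipad = 7f df 1a 31 36.
Inner input = 7f df 1a 31 36 ∥ 73 66 66.
Inner hash: sum = 127+223+26+49+54+115+102+102 = 798; mod 256 = 30 → 1e.

1e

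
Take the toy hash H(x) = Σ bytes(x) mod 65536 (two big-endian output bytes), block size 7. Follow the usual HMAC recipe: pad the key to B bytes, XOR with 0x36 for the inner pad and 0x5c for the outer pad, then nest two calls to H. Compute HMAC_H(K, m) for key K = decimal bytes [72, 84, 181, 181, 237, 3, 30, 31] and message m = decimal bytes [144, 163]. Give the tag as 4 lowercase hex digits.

0317

Key decimal bytes [72, 84, 181, 181, 237, 3, 30, 31] = 48 54 b5 b5 ed 03 1e 1f is 8 bytes > B = 7, so hash it first: H(key) = 03 33, then zero-pad to 7 bytes: K' = 03 33 00 00 00 00 00.
K' ⊕ ipad = 35 05 36 36 36 36 36.  K' ⊕ opad = 5f 6f 5c 5c 5c 5c 5c.
Inner input = (K'⊕ipad) ∥ m = 35 05 36 36 36 36 36 ∥ 90 a3.
Inner hash: sum = 53+5+54+54+54+54+54+144+163 = 635 → 02 7b.
Outer input = (K'⊕opad) ∥ inner = 5f 6f 5c 5c 5c 5c 5c ∥ 02 7b.
Outer hash (tag): sum = 95+111+92+92+92+92+92+2+123 = 791 → 03 17.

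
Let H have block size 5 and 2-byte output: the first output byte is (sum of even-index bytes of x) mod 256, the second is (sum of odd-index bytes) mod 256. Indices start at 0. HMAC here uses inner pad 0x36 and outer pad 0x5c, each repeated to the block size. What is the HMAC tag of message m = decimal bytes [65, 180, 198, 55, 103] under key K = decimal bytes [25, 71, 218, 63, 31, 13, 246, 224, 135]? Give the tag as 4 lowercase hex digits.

749b

Key decimal bytes [25, 71, 218, 63, 31, 13, 246, 224, 135] = 19 47 da 3f 1f 0d f6 e0 87 is 9 bytes > B = 5, so hash it first: H(key) = 8f 73, then zero-pad to 5 bytes: K' = 8f 73 00 00 00.
K' ⊕ ipad = b9 45 36 36 36.  K' ⊕ opad = d3 2f 5c 5c 5c.
Inner input = (K'⊕ipad) ∥ m = b9 45 36 36 36 ∥ 41 b4 c6 37 67.
Inner hash: even-index sum = 528 mod 256 = 16; odd-index sum = 489 mod 256 = 233 → 10 e9.
Outer input = (K'⊕opad) ∥ inner = d3 2f 5c 5c 5c ∥ 10 e9.
Outer hash (tag): even-index sum = 628 mod 256 = 116; odd-index sum = 155 mod 256 = 155 → 74 9b.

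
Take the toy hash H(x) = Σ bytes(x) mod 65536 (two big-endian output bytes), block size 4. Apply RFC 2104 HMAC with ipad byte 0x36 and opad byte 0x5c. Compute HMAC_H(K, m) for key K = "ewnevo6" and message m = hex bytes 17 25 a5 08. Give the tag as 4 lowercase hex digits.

Key "ewnevo6" = 65 77 6e 65 76 6f 36 is 7 bytes > B = 4, so hash it first: H(key) = 02 ca, then zero-pad to 4 bytes: K' = 02 ca 00 00.
K' ⊕ ipad = 34 fc 36 36.  K' ⊕ opad = 5e 96 5c 5c.
Inner input = (K'⊕ipad) ∥ m = 34 fc 36 36 ∥ 17 25 a5 08.
Inner hash: sum = 52+252+54+54+23+37+165+8 = 645 → 02 85.
Outer input = (K'⊕opad) ∥ inner = 5e 96 5c 5c ∥ 02 85.
Outer hash (tag): sum = 94+150+92+92+2+133 = 563 → 02 33.

0233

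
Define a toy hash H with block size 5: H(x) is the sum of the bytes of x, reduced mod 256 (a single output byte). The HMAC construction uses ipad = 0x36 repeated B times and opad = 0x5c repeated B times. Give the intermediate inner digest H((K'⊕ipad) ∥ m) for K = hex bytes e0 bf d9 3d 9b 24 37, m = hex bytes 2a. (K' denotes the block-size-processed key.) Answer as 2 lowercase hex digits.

Key hex bytes e0 bf d9 3d 9b 24 37 is 7 bytes > B = 5, so hash it first: H(key) = ab, then zero-pad to 5 bytes: K' = ab 00 00 00 00.
K' ⊕ ipad = 9d 36 36 36 36.
Inner input = 9d 36 36 36 36 ∥ 2a.
Inner hash: sum = 157+54+54+54+54+42 = 415; mod 256 = 159 → 9f.

9f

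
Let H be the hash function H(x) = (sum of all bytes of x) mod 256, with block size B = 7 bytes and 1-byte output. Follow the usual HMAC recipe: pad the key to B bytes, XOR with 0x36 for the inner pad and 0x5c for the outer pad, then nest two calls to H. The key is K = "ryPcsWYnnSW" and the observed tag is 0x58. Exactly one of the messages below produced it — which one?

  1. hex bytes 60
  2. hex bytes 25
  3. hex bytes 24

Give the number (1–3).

1

Key "ryPcsWYnnSW" = 72 79 50 63 73 57 59 6e 6e 53 57 is 11 bytes > B = 7, so hash it first: H(key) = 47, then zero-pad to 7 bytes: K' = 47 00 00 00 00 00 00.
K' ⊕ ipad = 71 36 36 36 36 36 36; K' ⊕ opad = 1b 5c 5c 5c 5c 5c 5c.
m1: inner = H(71 36 36 36 36 36 36 60) = 15; tag = H(1b 5c 5c 5c 5c 5c 5c 15) = 58 ← matches
m2: inner = H(71 36 36 36 36 36 36 25) = da; tag = H(1b 5c 5c 5c 5c 5c 5c da) = 1d
m3: inner = H(71 36 36 36 36 36 36 24) = d9; tag = H(1b 5c 5c 5c 5c 5c 5c d9) = 1c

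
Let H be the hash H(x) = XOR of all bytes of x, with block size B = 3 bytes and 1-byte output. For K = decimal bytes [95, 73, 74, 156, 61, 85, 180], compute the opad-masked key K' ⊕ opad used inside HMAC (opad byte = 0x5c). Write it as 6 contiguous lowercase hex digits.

405c5c

Key decimal bytes [95, 73, 74, 156, 61, 85, 180] = 5f 49 4a 9c 3d 55 b4 is 7 bytes > B = 3, so hash it first: H(key) = 1c, then zero-pad to 3 bytes: K' = 1c 00 00.
XOR each byte with 0x5c: 1c⊕5c=40, 00⊕5c=5c, 00⊕5c=5c.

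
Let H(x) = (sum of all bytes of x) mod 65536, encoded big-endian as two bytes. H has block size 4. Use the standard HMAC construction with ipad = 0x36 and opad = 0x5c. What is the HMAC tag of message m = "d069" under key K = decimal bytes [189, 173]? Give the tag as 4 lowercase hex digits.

0321

Key decimal bytes [189, 173] = bd ad is 2 bytes ≤ B = 4; zero-pad to 4 bytes: K' = bd ad 00 00.
K' ⊕ ipad = 8b 9b 36 36.  K' ⊕ opad = e1 f1 5c 5c.
Inner input = (K'⊕ipad) ∥ m = 8b 9b 36 36 ∥ 64 30 36 39.
Inner hash: sum = 139+155+54+54+100+48+54+57 = 661 → 02 95.
Outer input = (K'⊕opad) ∥ inner = e1 f1 5c 5c ∥ 02 95.
Outer hash (tag): sum = 225+241+92+92+2+149 = 801 → 03 21.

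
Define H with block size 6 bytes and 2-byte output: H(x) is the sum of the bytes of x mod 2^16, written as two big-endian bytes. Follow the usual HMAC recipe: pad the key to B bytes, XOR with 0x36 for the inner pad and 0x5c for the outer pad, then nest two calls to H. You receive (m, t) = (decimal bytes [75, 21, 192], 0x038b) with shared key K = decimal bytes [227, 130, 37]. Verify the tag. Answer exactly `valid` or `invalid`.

Key decimal bytes [227, 130, 37] = e3 82 25 is 3 bytes ≤ B = 6; zero-pad to 6 bytes: K' = e3 82 25 00 00 00.
K' ⊕ ipad = d5 b4 13 36 36 36; K' ⊕ opad = bf de 79 5c 5c 5c.
Inner hash: sum = 213+180+19+54+54+54+75+21+192 = 862 → 03 5e.
Outer hash (recomputed tag): sum = 191+222+121+92+92+92+3+94 = 907 → 03 8b.
Recomputed tag = 038b; claimed = 038b → match.

valid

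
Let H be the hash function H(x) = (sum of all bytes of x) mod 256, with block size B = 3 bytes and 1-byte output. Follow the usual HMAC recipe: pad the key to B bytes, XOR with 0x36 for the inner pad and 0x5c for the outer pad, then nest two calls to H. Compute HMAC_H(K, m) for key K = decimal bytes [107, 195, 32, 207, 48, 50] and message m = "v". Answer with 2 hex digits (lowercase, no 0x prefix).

Key decimal bytes [107, 195, 32, 207, 48, 50] = 6b c3 20 cf 30 32 is 6 bytes > B = 3, so hash it first: H(key) = 7f, then zero-pad to 3 bytes: K' = 7f 00 00.
K' ⊕ ipad = 49 36 36.  K' ⊕ opad = 23 5c 5c.
Inner input = (K'⊕ipad) ∥ m = 49 36 36 ∥ 76.
Inner hash: sum = 73+54+54+118 = 299; mod 256 = 43 → 2b.
Outer input = (K'⊕opad) ∥ inner = 23 5c 5c ∥ 2b.
Outer hash (tag): sum = 35+92+92+43 = 262; mod 256 = 6 → 06.

06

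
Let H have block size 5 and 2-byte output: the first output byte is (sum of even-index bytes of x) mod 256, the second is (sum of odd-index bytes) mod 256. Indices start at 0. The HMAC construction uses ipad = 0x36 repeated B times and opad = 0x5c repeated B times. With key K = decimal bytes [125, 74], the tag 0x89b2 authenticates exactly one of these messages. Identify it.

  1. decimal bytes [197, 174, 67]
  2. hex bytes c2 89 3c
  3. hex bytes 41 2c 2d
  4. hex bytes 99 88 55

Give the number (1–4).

2

Key decimal bytes [125, 74] = 7d 4a is 2 bytes ≤ B = 5; zero-pad to 5 bytes: K' = 7d 4a 00 00 00.
K' ⊕ ipad = 4b 7c 36 36 36; K' ⊕ opad = 21 16 5c 5c 5c.
m1: inner = H(4b 7c 36 36 36 c5 ae 43) = 65 ba; tag = H(21 16 5c 5c 5c 65 ba) = 93d7
m2: inner = H(4b 7c 36 36 36 c2 89 3c) = 40 b0; tag = H(21 16 5c 5c 5c 40 b0) = 89b2 ← matches
m3: inner = H(4b 7c 36 36 36 41 2c 2d) = e3 20; tag = H(21 16 5c 5c 5c e3 20) = f955
m4: inner = H(4b 7c 36 36 36 99 88 55) = 3f a0; tag = H(21 16 5c 5c 5c 3f a0) = 79b1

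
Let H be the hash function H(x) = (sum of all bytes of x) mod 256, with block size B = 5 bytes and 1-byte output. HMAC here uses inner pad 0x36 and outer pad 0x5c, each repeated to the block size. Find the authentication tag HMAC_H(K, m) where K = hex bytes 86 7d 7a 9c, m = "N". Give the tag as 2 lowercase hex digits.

b2

Key hex bytes 86 7d 7a 9c is 4 bytes ≤ B = 5; zero-pad to 5 bytes: K' = 86 7d 7a 9c 00.
K' ⊕ ipad = b0 4b 4c aa 36.  K' ⊕ opad = da 21 26 c0 5c.
Inner input = (K'⊕ipad) ∥ m = b0 4b 4c aa 36 ∥ 4e.
Inner hash: sum = 176+75+76+170+54+78 = 629; mod 256 = 117 → 75.
Outer input = (K'⊕opad) ∥ inner = da 21 26 c0 5c ∥ 75.
Outer hash (tag): sum = 218+33+38+192+92+117 = 690; mod 256 = 178 → b2.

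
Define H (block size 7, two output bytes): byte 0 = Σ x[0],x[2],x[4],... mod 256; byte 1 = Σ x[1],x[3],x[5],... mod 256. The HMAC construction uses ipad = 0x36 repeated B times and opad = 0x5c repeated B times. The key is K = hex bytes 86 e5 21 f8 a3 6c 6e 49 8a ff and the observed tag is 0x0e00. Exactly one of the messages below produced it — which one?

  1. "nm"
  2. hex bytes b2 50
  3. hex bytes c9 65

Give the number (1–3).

3

Key hex bytes 86 e5 21 f8 a3 6c 6e 49 8a ff is 10 bytes > B = 7, so hash it first: H(key) = 42 91, then zero-pad to 7 bytes: K' = 42 91 00 00 00 00 00.
K' ⊕ ipad = 74 a7 36 36 36 36 36; K' ⊕ opad = 1e cd 5c 5c 5c 5c 5c.
m1: inner = H(74 a7 36 36 36 36 36 6e 6d) = 83 81; tag = H(1e cd 5c 5c 5c 5c 5c 83 81) = b308
m2: inner = H(74 a7 36 36 36 36 36 b2 50) = 66 c5; tag = H(1e cd 5c 5c 5c 5c 5c 66 c5) = f7eb
m3: inner = H(74 a7 36 36 36 36 36 c9 65) = 7b dc; tag = H(1e cd 5c 5c 5c 5c 5c 7b dc) = 0e00 ← matches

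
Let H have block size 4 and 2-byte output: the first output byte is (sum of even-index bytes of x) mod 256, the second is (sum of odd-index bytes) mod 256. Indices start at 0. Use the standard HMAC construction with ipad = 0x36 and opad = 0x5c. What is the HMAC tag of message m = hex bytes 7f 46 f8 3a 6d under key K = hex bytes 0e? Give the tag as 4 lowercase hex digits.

Key hex bytes 0e is 1 byte ≤ B = 4; zero-pad to 4 bytes: K' = 0e 00 00 00.
K' ⊕ ipad = 38 36 36 36.  K' ⊕ opad = 52 5c 5c 5c.
Inner input = (K'⊕ipad) ∥ m = 38 36 36 36 ∥ 7f 46 f8 3a 6d.
Inner hash: even-index sum = 594 mod 256 = 82; odd-index sum = 236 mod 256 = 236 → 52 ec.
Outer input = (K'⊕opad) ∥ inner = 52 5c 5c 5c ∥ 52 ec.
Outer hash (tag): even-index sum = 256 mod 256 = 0; odd-index sum = 420 mod 256 = 164 → 00 a4.

00a4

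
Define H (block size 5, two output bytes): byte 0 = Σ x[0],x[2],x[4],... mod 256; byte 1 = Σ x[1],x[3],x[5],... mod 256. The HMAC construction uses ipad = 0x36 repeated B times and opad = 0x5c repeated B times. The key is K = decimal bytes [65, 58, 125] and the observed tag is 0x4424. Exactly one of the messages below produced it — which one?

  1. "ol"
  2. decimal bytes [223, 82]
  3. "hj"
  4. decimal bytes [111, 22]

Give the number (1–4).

3

Key decimal bytes [65, 58, 125] = 41 3a 7d is 3 bytes ≤ B = 5; zero-pad to 5 bytes: K' = 41 3a 7d 00 00.
K' ⊕ ipad = 77 0c 4b 36 36; K' ⊕ opad = 1d 66 21 5c 5c.
m1: inner = H(77 0c 4b 36 36 6f 6c) = 64 b1; tag = H(1d 66 21 5c 5c 64 b1) = 4b26
m2: inner = H(77 0c 4b 36 36 df 52) = 4a 21; tag = H(1d 66 21 5c 5c 4a 21) = bb0c
m3: inner = H(77 0c 4b 36 36 68 6a) = 62 aa; tag = H(1d 66 21 5c 5c 62 aa) = 4424 ← matches
m4: inner = H(77 0c 4b 36 36 6f 16) = 0e b1; tag = H(1d 66 21 5c 5c 0e b1) = 4bd0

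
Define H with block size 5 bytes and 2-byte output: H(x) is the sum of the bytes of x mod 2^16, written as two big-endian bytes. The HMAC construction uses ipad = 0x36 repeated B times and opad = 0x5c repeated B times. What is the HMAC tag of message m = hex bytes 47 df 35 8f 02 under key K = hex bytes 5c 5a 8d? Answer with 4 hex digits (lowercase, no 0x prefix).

Key hex bytes 5c 5a 8d is 3 bytes ≤ B = 5; zero-pad to 5 bytes: K' = 5c 5a 8d 00 00.
K' ⊕ ipad = 6a 6c bb 36 36.  K' ⊕ opad = 00 06 d1 5c 5c.
Inner input = (K'⊕ipad) ∥ m = 6a 6c bb 36 36 ∥ 47 df 35 8f 02.
Inner hash: sum = 106+108+187+54+54+71+223+53+143+2 = 1001 → 03 e9.
Outer input = (K'⊕opad) ∥ inner = 00 06 d1 5c 5c ∥ 03 e9.
Outer hash (tag): sum = 0+6+209+92+92+3+233 = 635 → 02 7b.

027b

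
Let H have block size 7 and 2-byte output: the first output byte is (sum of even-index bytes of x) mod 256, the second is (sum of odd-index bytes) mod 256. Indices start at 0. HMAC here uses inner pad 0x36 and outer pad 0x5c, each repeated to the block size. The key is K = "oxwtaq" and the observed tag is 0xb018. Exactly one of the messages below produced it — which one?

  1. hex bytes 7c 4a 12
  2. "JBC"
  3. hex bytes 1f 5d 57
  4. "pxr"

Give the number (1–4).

4

Key "oxwtaq" = 6f 78 77 74 61 71 is 6 bytes ≤ B = 7; zero-pad to 7 bytes: K' = 6f 78 77 74 61 71 00.
K' ⊕ ipad = 59 4e 41 42 57 47 36; K' ⊕ opad = 33 24 2b 28 3d 2d 5c.
m1: inner = H(59 4e 41 42 57 47 36 7c 4a 12) = 71 65; tag = H(33 24 2b 28 3d 2d 5c 71 65) = 5cea
m2: inner = H(59 4e 41 42 57 47 36 4a 42 43) = 69 64; tag = H(33 24 2b 28 3d 2d 5c 69 64) = 5be2
m3: inner = H(59 4e 41 42 57 47 36 1f 5d 57) = 84 4d; tag = H(33 24 2b 28 3d 2d 5c 84 4d) = 44fd
m4: inner = H(59 4e 41 42 57 47 36 70 78 72) = 9f b9; tag = H(33 24 2b 28 3d 2d 5c 9f b9) = b018 ← matches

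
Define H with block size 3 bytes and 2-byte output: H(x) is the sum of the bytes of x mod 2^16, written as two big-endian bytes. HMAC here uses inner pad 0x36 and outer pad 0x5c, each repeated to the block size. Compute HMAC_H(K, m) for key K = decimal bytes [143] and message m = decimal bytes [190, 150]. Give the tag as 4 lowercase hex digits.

Key decimal bytes [143] = 8f is 1 byte ≤ B = 3; zero-pad to 3 bytes: K' = 8f 00 00.
K' ⊕ ipad = b9 36 36.  K' ⊕ opad = d3 5c 5c.
Inner input = (K'⊕ipad) ∥ m = b9 36 36 ∥ be 96.
Inner hash: sum = 185+54+54+190+150 = 633 → 02 79.
Outer input = (K'⊕opad) ∥ inner = d3 5c 5c ∥ 02 79.
Outer hash (tag): sum = 211+92+92+2+121 = 518 → 02 06.

0206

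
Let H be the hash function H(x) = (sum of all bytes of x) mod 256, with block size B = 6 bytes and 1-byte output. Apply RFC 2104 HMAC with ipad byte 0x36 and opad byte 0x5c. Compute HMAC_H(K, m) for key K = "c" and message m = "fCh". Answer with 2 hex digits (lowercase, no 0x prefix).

Key "c" = 63 is 1 byte ≤ B = 6; zero-pad to 6 bytes: K' = 63 00 00 00 00 00.
K' ⊕ ipad = 55 36 36 36 36 36.  K' ⊕ opad = 3f 5c 5c 5c 5c 5c.
Inner input = (K'⊕ipad) ∥ m = 55 36 36 36 36 36 ∥ 66 43 68.
Inner hash: sum = 85+54+54+54+54+54+102+67+104 = 628; mod 256 = 116 → 74.
Outer input = (K'⊕opad) ∥ inner = 3f 5c 5c 5c 5c 5c ∥ 74.
Outer hash (tag): sum = 63+92+92+92+92+92+116 = 639; mod 256 = 127 → 7f.

7f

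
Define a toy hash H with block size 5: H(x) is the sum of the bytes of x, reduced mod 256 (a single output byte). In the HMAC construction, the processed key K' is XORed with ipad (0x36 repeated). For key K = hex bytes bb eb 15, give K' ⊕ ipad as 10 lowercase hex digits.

Key hex bytes bb eb 15 is 3 bytes ≤ B = 5; zero-pad to 5 bytes: K' = bb eb 15 00 00.
XOR each byte with 0x36: bb⊕36=8d, eb⊕36=dd, 15⊕36=23, 00⊕36=36, 00⊕36=36.

8ddd233636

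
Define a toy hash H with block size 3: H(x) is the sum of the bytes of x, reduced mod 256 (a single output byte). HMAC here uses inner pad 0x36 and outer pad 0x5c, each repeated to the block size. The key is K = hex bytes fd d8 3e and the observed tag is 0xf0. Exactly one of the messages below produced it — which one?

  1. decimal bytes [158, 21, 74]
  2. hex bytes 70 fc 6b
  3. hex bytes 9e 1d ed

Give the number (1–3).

Key hex bytes fd d8 3e is exactly B = 3 bytes: K' = fd d8 3e.
K' ⊕ ipad = cb ee 08; K' ⊕ opad = a1 84 62.
m1: inner = H(cb ee 08 9e 15 4a) = be; tag = H(a1 84 62 be) = 45
m2: inner = H(cb ee 08 70 fc 6b) = 98; tag = H(a1 84 62 98) = 1f
m3: inner = H(cb ee 08 9e 1d ed) = 69; tag = H(a1 84 62 69) = f0 ← matches

3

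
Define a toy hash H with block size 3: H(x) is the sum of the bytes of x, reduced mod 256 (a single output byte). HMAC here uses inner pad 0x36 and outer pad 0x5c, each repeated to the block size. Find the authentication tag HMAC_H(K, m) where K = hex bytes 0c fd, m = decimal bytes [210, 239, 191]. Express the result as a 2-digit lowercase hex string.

08

Key hex bytes 0c fd is 2 bytes ≤ B = 3; zero-pad to 3 bytes: K' = 0c fd 00.
K' ⊕ ipad = 3a cb 36.  K' ⊕ opad = 50 a1 5c.
Inner input = (K'⊕ipad) ∥ m = 3a cb 36 ∥ d2 ef bf.
Inner hash: sum = 58+203+54+210+239+191 = 955; mod 256 = 187 → bb.
Outer input = (K'⊕opad) ∥ inner = 50 a1 5c ∥ bb.
Outer hash (tag): sum = 80+161+92+187 = 520; mod 256 = 8 → 08.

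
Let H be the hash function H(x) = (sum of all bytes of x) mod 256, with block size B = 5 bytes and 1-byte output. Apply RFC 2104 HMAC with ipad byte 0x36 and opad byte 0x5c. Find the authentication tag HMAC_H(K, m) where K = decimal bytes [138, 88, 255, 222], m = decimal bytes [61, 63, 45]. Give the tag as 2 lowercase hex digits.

Key decimal bytes [138, 88, 255, 222] = 8a 58 ff de is 4 bytes ≤ B = 5; zero-pad to 5 bytes: K' = 8a 58 ff de 00.
K' ⊕ ipad = bc 6e c9 e8 36.  K' ⊕ opad = d6 04 a3 82 5c.
Inner input = (K'⊕ipad) ∥ m = bc 6e c9 e8 36 ∥ 3d 3f 2d.
Inner hash: sum = 188+110+201+232+54+61+63+45 = 954; mod 256 = 186 → ba.
Outer input = (K'⊕opad) ∥ inner = d6 04 a3 82 5c ∥ ba.
Outer hash (tag): sum = 214+4+163+130+92+186 = 789; mod 256 = 21 → 15.

15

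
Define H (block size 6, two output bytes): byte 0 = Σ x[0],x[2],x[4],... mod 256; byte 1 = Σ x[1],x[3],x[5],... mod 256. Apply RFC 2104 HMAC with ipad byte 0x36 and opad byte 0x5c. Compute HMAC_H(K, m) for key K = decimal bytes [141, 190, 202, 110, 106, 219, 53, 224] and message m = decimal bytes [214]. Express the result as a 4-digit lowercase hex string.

64b0

Key decimal bytes [141, 190, 202, 110, 106, 219, 53, 224] = 8d be ca 6e 6a db 35 e0 is 8 bytes > B = 6, so hash it first: H(key) = f6 e7, then zero-pad to 6 bytes: K' = f6 e7 00 00 00 00.
K' ⊕ ipad = c0 d1 36 36 36 36.  K' ⊕ opad = aa bb 5c 5c 5c 5c.
Inner input = (K'⊕ipad) ∥ m = c0 d1 36 36 36 36 ∥ d6.
Inner hash: even-index sum = 514 mod 256 = 2; odd-index sum = 317 mod 256 = 61 → 02 3d.
Outer input = (K'⊕opad) ∥ inner = aa bb 5c 5c 5c 5c ∥ 02 3d.
Outer hash (tag): even-index sum = 356 mod 256 = 100; odd-index sum = 432 mod 256 = 176 → 64 b0.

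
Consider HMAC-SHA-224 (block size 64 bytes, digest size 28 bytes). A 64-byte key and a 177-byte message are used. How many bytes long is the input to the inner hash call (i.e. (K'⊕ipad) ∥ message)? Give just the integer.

Key is 64 ≤ 64 bytes, zero-padded: |K'| = 64.
Inner input = (K'⊕ipad) ∥ m → 64 + 177 = 241 bytes.

241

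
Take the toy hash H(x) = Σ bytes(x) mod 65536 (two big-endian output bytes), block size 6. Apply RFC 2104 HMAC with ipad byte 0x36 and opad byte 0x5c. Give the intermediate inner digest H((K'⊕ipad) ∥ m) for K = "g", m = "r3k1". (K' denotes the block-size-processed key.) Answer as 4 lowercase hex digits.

02a0

Key "g" = 67 is 1 byte ≤ B = 6; zero-pad to 6 bytes: K' = 67 00 00 00 00 00.
K' ⊕ ipad = 51 36 36 36 36 36.
Inner input = 51 36 36 36 36 36 ∥ 72 33 6b 31.
Inner hash: sum = 81+54+54+54+54+54+114+51+107+49 = 672 → 02 a0.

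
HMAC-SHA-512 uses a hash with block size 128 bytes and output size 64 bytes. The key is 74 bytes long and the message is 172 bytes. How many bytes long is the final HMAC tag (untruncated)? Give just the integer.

The tag is one SHA-512 digest: 64 bytes.

64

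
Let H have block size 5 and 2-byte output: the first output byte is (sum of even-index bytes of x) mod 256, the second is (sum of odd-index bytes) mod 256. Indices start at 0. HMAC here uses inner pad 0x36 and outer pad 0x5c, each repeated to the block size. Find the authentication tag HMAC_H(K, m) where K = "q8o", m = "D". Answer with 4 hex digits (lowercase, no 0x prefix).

4496

Key "q8o" = 71 38 6f is 3 bytes ≤ B = 5; zero-pad to 5 bytes: K' = 71 38 6f 00 00.
K' ⊕ ipad = 47 0e 59 36 36.  K' ⊕ opad = 2d 64 33 5c 5c.
Inner input = (K'⊕ipad) ∥ m = 47 0e 59 36 36 ∥ 44.
Inner hash: even-index sum = 214 mod 256 = 214; odd-index sum = 136 mod 256 = 136 → d6 88.
Outer input = (K'⊕opad) ∥ inner = 2d 64 33 5c 5c ∥ d6 88.
Outer hash (tag): even-index sum = 324 mod 256 = 68; odd-index sum = 406 mod 256 = 150 → 44 96.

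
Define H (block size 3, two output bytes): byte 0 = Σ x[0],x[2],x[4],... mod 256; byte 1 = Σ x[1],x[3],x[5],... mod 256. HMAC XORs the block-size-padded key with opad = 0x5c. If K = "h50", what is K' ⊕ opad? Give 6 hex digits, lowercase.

Key "h50" = 68 35 30 is exactly B = 3 bytes: K' = 68 35 30.
XOR each byte with 0x5c: 68⊕5c=34, 35⊕5c=69, 30⊕5c=6c.

34696c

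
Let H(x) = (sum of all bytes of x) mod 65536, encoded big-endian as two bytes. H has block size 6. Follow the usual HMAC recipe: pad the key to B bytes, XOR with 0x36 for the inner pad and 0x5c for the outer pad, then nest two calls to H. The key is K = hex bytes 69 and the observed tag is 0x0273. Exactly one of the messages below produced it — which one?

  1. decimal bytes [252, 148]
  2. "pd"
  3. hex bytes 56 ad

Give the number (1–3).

3

Key hex bytes 69 is 1 byte ≤ B = 6; zero-pad to 6 bytes: K' = 69 00 00 00 00 00.
K' ⊕ ipad = 5f 36 36 36 36 36; K' ⊕ opad = 35 5c 5c 5c 5c 5c.
m1: inner = H(5f 36 36 36 36 36 fc 94) = 02 fd; tag = H(35 5c 5c 5c 5c 5c 02 fd) = 0300
m2: inner = H(5f 36 36 36 36 36 70 64) = 02 41; tag = H(35 5c 5c 5c 5c 5c 02 41) = 0244
m3: inner = H(5f 36 36 36 36 36 56 ad) = 02 70; tag = H(35 5c 5c 5c 5c 5c 02 70) = 0273 ← matches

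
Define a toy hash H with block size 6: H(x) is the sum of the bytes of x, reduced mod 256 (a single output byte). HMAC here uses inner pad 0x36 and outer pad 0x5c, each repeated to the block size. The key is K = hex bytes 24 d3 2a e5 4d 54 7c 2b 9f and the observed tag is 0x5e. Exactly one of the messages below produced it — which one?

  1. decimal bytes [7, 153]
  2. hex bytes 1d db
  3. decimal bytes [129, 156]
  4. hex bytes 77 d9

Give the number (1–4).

2

Key hex bytes 24 d3 2a e5 4d 54 7c 2b 9f is 9 bytes > B = 6, so hash it first: H(key) = ed, then zero-pad to 6 bytes: K' = ed 00 00 00 00 00.
K' ⊕ ipad = db 36 36 36 36 36; K' ⊕ opad = b1 5c 5c 5c 5c 5c.
m1: inner = H(db 36 36 36 36 36 07 99) = 89; tag = H(b1 5c 5c 5c 5c 5c 89) = 06
m2: inner = H(db 36 36 36 36 36 1d db) = e1; tag = H(b1 5c 5c 5c 5c 5c e1) = 5e ← matches
m3: inner = H(db 36 36 36 36 36 81 9c) = 06; tag = H(b1 5c 5c 5c 5c 5c 06) = 83
m4: inner = H(db 36 36 36 36 36 77 d9) = 39; tag = H(b1 5c 5c 5c 5c 5c 39) = b6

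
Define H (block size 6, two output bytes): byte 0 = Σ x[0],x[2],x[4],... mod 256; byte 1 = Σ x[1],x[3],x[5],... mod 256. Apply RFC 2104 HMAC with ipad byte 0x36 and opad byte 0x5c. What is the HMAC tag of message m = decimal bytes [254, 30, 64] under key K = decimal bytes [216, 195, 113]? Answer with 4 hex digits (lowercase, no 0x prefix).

Key decimal bytes [216, 195, 113] = d8 c3 71 is 3 bytes ≤ B = 6; zero-pad to 6 bytes: K' = d8 c3 71 00 00 00.
K' ⊕ ipad = ee f5 47 36 36 36.  K' ⊕ opad = 84 9f 2d 5c 5c 5c.
Inner input = (K'⊕ipad) ∥ m = ee f5 47 36 36 36 ∥ fe 1e 40.
Inner hash: even-index sum = 681 mod 256 = 169; odd-index sum = 383 mod 256 = 127 → a9 7f.
Outer input = (K'⊕opad) ∥ inner = 84 9f 2d 5c 5c 5c ∥ a9 7f.
Outer hash (tag): even-index sum = 438 mod 256 = 182; odd-index sum = 470 mod 256 = 214 → b6 d6.

b6d6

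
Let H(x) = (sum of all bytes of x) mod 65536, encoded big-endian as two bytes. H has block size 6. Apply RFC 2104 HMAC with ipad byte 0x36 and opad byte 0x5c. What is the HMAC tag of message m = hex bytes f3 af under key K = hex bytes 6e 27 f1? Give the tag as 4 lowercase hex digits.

Key hex bytes 6e 27 f1 is 3 bytes ≤ B = 6; zero-pad to 6 bytes: K' = 6e 27 f1 00 00 00.
K' ⊕ ipad = 58 11 c7 36 36 36.  K' ⊕ opad = 32 7b ad 5c 5c 5c.
Inner input = (K'⊕ipad) ∥ m = 58 11 c7 36 36 36 ∥ f3 af.
Inner hash: sum = 88+17+199+54+54+54+243+175 = 884 → 03 74.
Outer input = (K'⊕opad) ∥ inner = 32 7b ad 5c 5c 5c ∥ 03 74.
Outer hash (tag): sum = 50+123+173+92+92+92+3+116 = 741 → 02 e5.

02e5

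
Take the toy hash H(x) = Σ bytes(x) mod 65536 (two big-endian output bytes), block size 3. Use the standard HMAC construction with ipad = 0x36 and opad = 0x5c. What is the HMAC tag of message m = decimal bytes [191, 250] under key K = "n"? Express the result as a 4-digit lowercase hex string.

0169

Key "n" = 6e is 1 byte ≤ B = 3; zero-pad to 3 bytes: K' = 6e 00 00.
K' ⊕ ipad = 58 36 36.  K' ⊕ opad = 32 5c 5c.
Inner input = (K'⊕ipad) ∥ m = 58 36 36 ∥ bf fa.
Inner hash: sum = 88+54+54+191+250 = 637 → 02 7d.
Outer input = (K'⊕opad) ∥ inner = 32 5c 5c ∥ 02 7d.
Outer hash (tag): sum = 50+92+92+2+125 = 361 → 01 69.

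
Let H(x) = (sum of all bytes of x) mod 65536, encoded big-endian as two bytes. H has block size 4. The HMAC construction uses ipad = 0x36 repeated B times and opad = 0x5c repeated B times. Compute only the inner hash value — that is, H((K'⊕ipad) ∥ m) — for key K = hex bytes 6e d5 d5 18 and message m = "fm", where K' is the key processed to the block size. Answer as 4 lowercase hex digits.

031f

Key hex bytes 6e d5 d5 18 is exactly B = 4 bytes: K' = 6e d5 d5 18.
K' ⊕ ipad = 58 e3 e3 2e.
Inner input = 58 e3 e3 2e ∥ 66 6d.
Inner hash: sum = 88+227+227+46+102+109 = 799 → 03 1f.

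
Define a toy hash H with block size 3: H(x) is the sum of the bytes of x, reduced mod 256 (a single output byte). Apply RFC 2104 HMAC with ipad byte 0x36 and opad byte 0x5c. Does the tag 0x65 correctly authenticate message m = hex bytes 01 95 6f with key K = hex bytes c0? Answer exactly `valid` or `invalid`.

Key hex bytes c0 is 1 byte ≤ B = 3; zero-pad to 3 bytes: K' = c0 00 00.
K' ⊕ ipad = f6 36 36; K' ⊕ opad = 9c 5c 5c.
Inner hash: sum = 246+54+54+1+149+111 = 615; mod 256 = 103 → 67.
Outer hash (recomputed tag): sum = 156+92+92+103 = 443; mod 256 = 187 → bb.
Recomputed tag = bb; claimed = 65 → mismatch.

invalid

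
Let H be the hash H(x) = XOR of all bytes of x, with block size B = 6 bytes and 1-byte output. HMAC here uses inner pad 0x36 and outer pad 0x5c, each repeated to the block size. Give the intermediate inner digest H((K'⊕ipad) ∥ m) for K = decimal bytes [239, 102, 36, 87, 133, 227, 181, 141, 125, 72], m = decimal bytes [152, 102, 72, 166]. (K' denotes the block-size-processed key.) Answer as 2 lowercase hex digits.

Key decimal bytes [239, 102, 36, 87, 133, 227, 181, 141, 125, 72] = ef 66 24 57 85 e3 b5 8d 7d 48 is 10 bytes > B = 6, so hash it first: H(key) = 91, then zero-pad to 6 bytes: K' = 91 00 00 00 00 00.
K' ⊕ ipad = a7 36 36 36 36 36.
Inner input = a7 36 36 36 36 36 ∥ 98 66 48 a6.
Inner hash: XOR a7⊕36⊕36⊕36⊕36⊕36⊕98⊕66⊕48⊕a6 = 81.

81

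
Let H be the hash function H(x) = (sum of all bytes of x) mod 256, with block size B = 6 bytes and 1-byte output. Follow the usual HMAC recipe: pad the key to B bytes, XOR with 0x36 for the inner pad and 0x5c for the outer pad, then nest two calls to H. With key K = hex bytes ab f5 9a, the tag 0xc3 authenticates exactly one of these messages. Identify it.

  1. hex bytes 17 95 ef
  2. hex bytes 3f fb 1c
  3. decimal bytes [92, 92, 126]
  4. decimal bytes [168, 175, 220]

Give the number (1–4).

1

Key hex bytes ab f5 9a is 3 bytes ≤ B = 6; zero-pad to 6 bytes: K' = ab f5 9a 00 00 00.
K' ⊕ ipad = 9d c3 ac 36 36 36; K' ⊕ opad = f7 a9 c6 5c 5c 5c.
m1: inner = H(9d c3 ac 36 36 36 17 95 ef) = 49; tag = H(f7 a9 c6 5c 5c 5c 49) = c3 ← matches
m2: inner = H(9d c3 ac 36 36 36 3f fb 1c) = 04; tag = H(f7 a9 c6 5c 5c 5c 04) = 7e
m3: inner = H(9d c3 ac 36 36 36 5c 5c 7e) = e4; tag = H(f7 a9 c6 5c 5c 5c e4) = 5e
m4: inner = H(9d c3 ac 36 36 36 a8 af dc) = e1; tag = H(f7 a9 c6 5c 5c 5c e1) = 5b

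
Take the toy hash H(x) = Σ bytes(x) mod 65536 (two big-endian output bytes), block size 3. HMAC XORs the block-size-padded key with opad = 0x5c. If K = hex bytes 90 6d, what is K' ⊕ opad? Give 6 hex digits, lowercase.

Key hex bytes 90 6d is 2 bytes ≤ B = 3; zero-pad to 3 bytes: K' = 90 6d 00.
XOR each byte with 0x5c: 90⊕5c=cc, 6d⊕5c=31, 00⊕5c=5c.

cc315c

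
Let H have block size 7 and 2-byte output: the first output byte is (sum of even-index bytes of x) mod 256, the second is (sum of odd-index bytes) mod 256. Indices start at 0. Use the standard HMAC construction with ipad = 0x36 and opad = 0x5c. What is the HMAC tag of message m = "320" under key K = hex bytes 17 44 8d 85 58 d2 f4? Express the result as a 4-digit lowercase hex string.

34bd

Key hex bytes 17 44 8d 85 58 d2 f4 is exactly B = 7 bytes: K' = 17 44 8d 85 58 d2 f4.
K' ⊕ ipad = 21 72 bb b3 6e e4 c2.  K' ⊕ opad = 4b 18 d1 d9 04 8e a8.
Inner input = (K'⊕ipad) ∥ m = 21 72 bb b3 6e e4 c2 ∥ 33 32 30.
Inner hash: even-index sum = 574 mod 256 = 62; odd-index sum = 620 mod 256 = 108 → 3e 6c.
Outer input = (K'⊕opad) ∥ inner = 4b 18 d1 d9 04 8e a8 ∥ 3e 6c.
Outer hash (tag): even-index sum = 564 mod 256 = 52; odd-index sum = 445 mod 256 = 189 → 34 bd.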